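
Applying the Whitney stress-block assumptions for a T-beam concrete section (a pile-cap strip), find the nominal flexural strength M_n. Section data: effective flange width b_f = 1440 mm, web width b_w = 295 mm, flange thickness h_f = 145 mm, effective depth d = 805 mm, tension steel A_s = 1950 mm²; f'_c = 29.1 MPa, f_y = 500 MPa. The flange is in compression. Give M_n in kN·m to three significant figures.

Tension: T = A_s f_y = 1950 × 500 = 975000 N.
Try a within the flange: a = T/(0.85 f'_c b_f) = 975000/(0.85 × 29.1 × 1440) = 27.37 mm.
Since a = 27.37 ≤ h_f = 145 mm, the stress block lies entirely in the flange; analyse as a rectangular beam of width b_f.
M_n = T(d − a/2) = 975000 × (805 − 13.685) = 771.53 × 10⁶ N·mm.
M_n = 771.53 kN·m.

M_n ≈ 772 kN·m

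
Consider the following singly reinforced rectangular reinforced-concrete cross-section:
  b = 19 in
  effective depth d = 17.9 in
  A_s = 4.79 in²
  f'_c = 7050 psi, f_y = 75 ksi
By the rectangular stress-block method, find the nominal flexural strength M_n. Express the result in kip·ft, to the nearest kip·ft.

T = A_s f_y = 4.79 × 75 = 359.25 kips.
a = T/(0.85 f'_c b) = 359.25/(0.85 × 7.05 × 19) = 3.155 in.
M_n = T(d − a/2) = 359.25 × (17.9 − 1.5775) = 5863.9 kip·in = 5863.9/12 = 488.66 kip·ft.

M_n ≈ 489 kip·ft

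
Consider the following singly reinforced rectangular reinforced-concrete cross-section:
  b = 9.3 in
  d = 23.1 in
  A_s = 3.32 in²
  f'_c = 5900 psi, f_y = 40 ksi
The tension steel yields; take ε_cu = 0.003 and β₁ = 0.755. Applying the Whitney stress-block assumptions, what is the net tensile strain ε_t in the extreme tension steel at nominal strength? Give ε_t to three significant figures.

a = A_s f_y/(0.85 f'_c b) = 2.847 in.
β₁ = 0.755, so c = a/β₁ = 2.847/0.755 = 3.771 in.
From the linear strain diagram with ε_cu = 0.003: ε_t = 0.003 (d − c)/c = 0.003 × (23.1 − 3.771)/3.771 = 0.0154.
Since ε_t ≥ 0.005, the section is tension-controlled.

ε_t ≈ 0.0154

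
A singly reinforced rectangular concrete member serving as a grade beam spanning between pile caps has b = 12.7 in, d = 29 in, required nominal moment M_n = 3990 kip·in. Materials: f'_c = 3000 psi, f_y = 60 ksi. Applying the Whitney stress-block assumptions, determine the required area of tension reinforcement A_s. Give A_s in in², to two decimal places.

From M_n = 0.85 f'_c a b (d − a/2):
a = d − √(d² − 2M_n/(0.85 f'_c b)) = 29 − √(29² − 2 × 3990/(0.85 × 3 × 12.7)) = 4.616 in.
A_s = 0.85 f'_c a b / f_y = 0.85 × 3 × 4.616 × 12.7 / 60 = 2.491 in².

A_s ≈ 2.49 in²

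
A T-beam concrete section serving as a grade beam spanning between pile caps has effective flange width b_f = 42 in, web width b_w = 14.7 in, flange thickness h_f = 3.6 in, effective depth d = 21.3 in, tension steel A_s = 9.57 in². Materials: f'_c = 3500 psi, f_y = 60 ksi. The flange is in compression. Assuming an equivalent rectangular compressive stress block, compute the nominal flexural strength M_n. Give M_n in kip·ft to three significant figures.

M_n ≈ 900 kip·ft

Tension: T = A_s f_y = 9.57 × 60 = 574.2 kips.
Try a within the flange: a = T/(0.85 f'_c b_f) = 574.2/(0.85 × 3.5 × 42) = 4.595 in.
a = 4.595 > h_f = 3.6 in: the block extends into the web. Split into flange-overhang and web parts.
C_f = 0.85 f'_c (b_f − b_w) h_f = 0.85 × 3.5 × (42 − 14.7) × 3.6 = 292.4 kips.
Remaining web compression depth: a_w = (T − C_f)/(0.85 f'_c b_w) = (574.2 − 292.4)/(0.85 × 3.5 × 14.7) = 6.444 in.
M_n = C_f(d − h_f/2) + (T − C_f)(d − a_w/2) = 292.4 × (21.3 − 1.8) + 281.8 × (21.3 − 3.222) = 5701.8 + 5094.4 = 10796.2 kip·in.
M_n = 10796.2/12 = 899.68 kip·ft.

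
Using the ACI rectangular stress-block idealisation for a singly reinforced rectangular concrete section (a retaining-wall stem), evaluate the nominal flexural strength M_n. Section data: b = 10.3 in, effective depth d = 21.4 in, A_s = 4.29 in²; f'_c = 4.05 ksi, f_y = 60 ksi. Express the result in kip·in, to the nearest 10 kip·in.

M_n ≈ 4570 kip·in

T = A_s f_y = 4.29 × 60 = 257.4 kips.
a = T/(0.85 f'_c b) = 257.4/(0.85 × 4.05 × 10.3) = 7.259 in.
M_n = T(d − a/2) = 257.4 × (21.4 − 3.6295) = 4574.1 kip·in.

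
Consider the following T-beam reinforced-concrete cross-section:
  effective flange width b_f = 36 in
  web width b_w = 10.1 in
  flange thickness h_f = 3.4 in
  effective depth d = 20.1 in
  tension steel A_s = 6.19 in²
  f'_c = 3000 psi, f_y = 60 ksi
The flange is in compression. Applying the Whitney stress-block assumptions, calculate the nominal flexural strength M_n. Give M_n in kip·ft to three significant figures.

M_n ≈ 555 kip·ft

Tension: T = A_s f_y = 6.19 × 60 = 371.4 kips.
Try a within the flange: a = T/(0.85 f'_c b_f) = 371.4/(0.85 × 3 × 36) = 4.046 in.
a = 4.046 > h_f = 3.4 in: the block extends into the web. Split into flange-overhang and web parts.
C_f = 0.85 f'_c (b_f − b_w) h_f = 0.85 × 3 × (36 − 10.1) × 3.4 = 224.6 kips.
Remaining web compression depth: a_w = (T − C_f)/(0.85 f'_c b_w) = (371.4 − 224.6)/(0.85 × 3 × 10.1) = 5.700 in.
M_n = C_f(d − h_f/2) + (T − C_f)(d − a_w/2) = 224.6 × (20.1 − 1.7) + 146.8 × (20.1 − 2.85) = 4132.6 + 2532.3 = 6664.9 kip·in.
M_n = 6664.9/12 = 555.41 kip·ft.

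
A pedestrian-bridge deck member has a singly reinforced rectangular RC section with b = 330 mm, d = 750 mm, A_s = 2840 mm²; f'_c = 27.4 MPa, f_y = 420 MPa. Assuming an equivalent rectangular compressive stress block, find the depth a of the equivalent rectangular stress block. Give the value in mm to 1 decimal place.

a ≈ 155.2 mm

T = A_s f_y = 2840 × 420 = 1192800 N = 1192.8 kN.
Setting C = 0.85 f'_c a b equal to T: a = 1192800/(0.85 × 27.4 × 330) = 155.2 mm.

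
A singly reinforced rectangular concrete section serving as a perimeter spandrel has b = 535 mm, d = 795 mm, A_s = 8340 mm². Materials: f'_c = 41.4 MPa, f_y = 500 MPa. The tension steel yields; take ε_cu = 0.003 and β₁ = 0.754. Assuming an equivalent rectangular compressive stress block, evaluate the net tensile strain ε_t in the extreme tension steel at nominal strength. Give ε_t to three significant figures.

a = A_s f_y/(0.85 f'_c b) = 221.49 mm.
β₁ = 0.754, so c = a/β₁ = 221.49/0.754 = 293.75 mm.
From the linear strain diagram with ε_cu = 0.003: ε_t = 0.003 (d − c)/c = 0.003 × (795 − 293.75)/293.75 = 0.00512.
Since ε_t ≥ 0.005, the section is tension-controlled.

ε_t ≈ 0.00512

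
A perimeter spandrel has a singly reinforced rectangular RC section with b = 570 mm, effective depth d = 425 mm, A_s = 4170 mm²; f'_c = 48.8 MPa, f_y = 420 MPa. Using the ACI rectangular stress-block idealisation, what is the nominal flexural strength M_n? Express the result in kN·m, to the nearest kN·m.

M_n ≈ 679 kN·m

T = A_s f_y = 4170 × 420 = 1751400 N = 1751.4 kN.
From C = T: a = T/(0.85 f'_c b) = 1751400/(0.85 × 48.8 × 570) = 74.08 mm.
M_n = T(d − a/2) = 1751.4 kN × (425 − 37.04) mm = 679.47 kN·m.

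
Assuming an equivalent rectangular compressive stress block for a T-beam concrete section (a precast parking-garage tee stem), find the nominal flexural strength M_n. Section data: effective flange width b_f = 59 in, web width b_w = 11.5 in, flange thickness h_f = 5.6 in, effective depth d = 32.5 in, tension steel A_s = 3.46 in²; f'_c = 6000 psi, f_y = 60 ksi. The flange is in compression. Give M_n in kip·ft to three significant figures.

Tension: T = A_s f_y = 3.46 × 60 = 207.6 kips.
Try a within the flange: a = T/(0.85 f'_c b_f) = 207.6/(0.85 × 6 × 59) = 0.690 in.
Since a = 0.690 ≤ h_f = 5.6 in, the stress block lies entirely in the flange; analyse as a rectangular beam of width b_f.
M_n = T(d − a/2) = 207.6 × (32.5 − 0.345) = 6675.4 kip·in.
M_n = 6675.4/12 = 556.28 kip·ft.

M_n ≈ 556 kip·ft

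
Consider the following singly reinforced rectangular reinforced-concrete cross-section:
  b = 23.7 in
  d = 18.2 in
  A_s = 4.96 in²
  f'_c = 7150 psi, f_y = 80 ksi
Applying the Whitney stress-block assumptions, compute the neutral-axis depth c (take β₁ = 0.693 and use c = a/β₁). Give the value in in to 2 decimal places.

T = A_s f_y = 4.96 × 80 = 396.8 kips.
a = T/(0.85 f'_c b) = 396.8/(0.85 × 7.15 × 23.7) = 2.7549 in.
With β₁ = 0.693, c = a/β₁ = 2.7549/0.693 = 3.98 in.

c ≈ 3.98 in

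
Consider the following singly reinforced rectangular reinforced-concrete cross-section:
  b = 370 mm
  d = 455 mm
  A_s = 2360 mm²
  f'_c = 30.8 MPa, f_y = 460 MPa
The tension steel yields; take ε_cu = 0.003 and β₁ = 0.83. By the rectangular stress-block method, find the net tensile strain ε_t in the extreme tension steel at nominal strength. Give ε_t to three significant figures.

ε_t ≈ 0.00711

a = A_s f_y/(0.85 f'_c b) = 112.07 mm.
β₁ = 0.83, so c = a/β₁ = 112.07/0.83 = 135.02 mm.
From the linear strain diagram with ε_cu = 0.003: ε_t = 0.003 (d − c)/c = 0.003 × (455 − 135.02)/135.02 = 0.00711.
Since ε_t ≥ 0.005, the section is tension-controlled.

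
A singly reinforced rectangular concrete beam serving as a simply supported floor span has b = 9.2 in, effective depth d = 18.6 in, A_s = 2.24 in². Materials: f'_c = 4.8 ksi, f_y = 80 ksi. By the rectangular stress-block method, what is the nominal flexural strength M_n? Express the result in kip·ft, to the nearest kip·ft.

T = A_s f_y = 2.24 × 80 = 179.2 kips.
a = T/(0.85 f'_c b) = 179.2/(0.85 × 4.8 × 9.2) = 4.774 in.
M_n = T(d − a/2) = 179.2 × (18.6 − 2.387) = 2905.4 kip·in = 2905.4/12 = 242.12 kip·ft.

M_n ≈ 242 kip·ft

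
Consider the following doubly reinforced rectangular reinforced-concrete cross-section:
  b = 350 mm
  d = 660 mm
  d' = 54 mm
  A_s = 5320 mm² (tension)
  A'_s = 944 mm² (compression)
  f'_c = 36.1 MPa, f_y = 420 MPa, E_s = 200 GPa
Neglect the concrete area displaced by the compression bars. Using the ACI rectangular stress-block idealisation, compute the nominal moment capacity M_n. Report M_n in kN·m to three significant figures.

Assume both tension and compression steel yield.
Net tension couple steel: A_s − A'_s = 4376 mm².
a = (A_s − A'_s) f_y / (0.85 f'_c b) = 1837920/(0.85 × 36.1 × 350) = 171.13 mm.
c = a/β₁ = 171.13/0.792 = 216.07 mm; ε'_s = 0.003(c − d')/c = 0.0023 ≥ f_y/E_s = 0.0021, so compression steel does yield.
M_n = (A_s − A'_s) f_y (d − a/2) + A'_s f_y (d − d') = [1837920 × (660 − 85.565) + 396480 × (660 − 54)] × 10⁻⁶ = 1055.77 + 240.27 = 1296.04 kN·m.

M_n ≈ 1300 kN·m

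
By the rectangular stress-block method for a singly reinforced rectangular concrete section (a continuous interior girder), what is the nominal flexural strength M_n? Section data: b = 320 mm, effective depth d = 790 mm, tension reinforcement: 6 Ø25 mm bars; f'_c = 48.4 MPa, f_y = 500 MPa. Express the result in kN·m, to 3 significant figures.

A_s = 6 × 491 = 2946 mm².
T = A_s f_y = 2946 × 500 = 1473000 N = 1473 kN.
From C = T: a = T/(0.85 f'_c b) = 1473000/(0.85 × 48.4 × 320) = 111.89 mm.
M_n = T(d − a/2) = 1473 kN × (790 − 55.945) mm = 1081.26 kN·m.

M_n ≈ 1080 kN·m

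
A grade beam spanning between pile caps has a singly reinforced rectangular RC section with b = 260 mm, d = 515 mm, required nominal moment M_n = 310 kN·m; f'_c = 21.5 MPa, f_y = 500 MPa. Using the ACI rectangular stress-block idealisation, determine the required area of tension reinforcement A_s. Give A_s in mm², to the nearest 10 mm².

With M_n = 0.85 f'_c a b (d − a/2), solve the quadratic for a:
a = d − √(d² − 2M_n/(0.85 f'_c b)) = 515 − √(515² − 2 × 310×10⁶/(0.85 × 21.5 × 260)) = 147.93 mm.
A_s = 0.85 f'_c a b / f_y = 0.85 × 21.5 × 147.93 × 260 / 500 = 1405.8 mm².

A_s ≈ 1410 mm²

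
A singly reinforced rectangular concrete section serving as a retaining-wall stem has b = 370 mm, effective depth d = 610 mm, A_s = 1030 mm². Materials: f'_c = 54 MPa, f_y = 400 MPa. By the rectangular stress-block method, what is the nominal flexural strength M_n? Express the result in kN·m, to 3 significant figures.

T = A_s f_y = 1030 × 400 = 412000 N = 412 kN.
From C = T: a = T/(0.85 f'_c b) = 412000/(0.85 × 54 × 370) = 24.26 mm.
M_n = T(d − a/2) = 412 kN × (610 − 12.13) mm = 246.32 kN·m.

M_n ≈ 246 kN·m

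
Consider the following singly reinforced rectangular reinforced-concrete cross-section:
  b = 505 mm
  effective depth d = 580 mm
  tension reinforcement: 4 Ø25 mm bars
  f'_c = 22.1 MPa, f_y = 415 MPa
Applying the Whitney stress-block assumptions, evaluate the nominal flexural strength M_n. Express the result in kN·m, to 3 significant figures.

A_s = 4 × 491 = 1964 mm².
T = A_s f_y = 1964 × 415 = 815060 N = 815.06 kN.
From C = T: a = T/(0.85 f'_c b) = 815060/(0.85 × 22.1 × 505) = 85.92 mm.
M_n = T(d − a/2) = 815.06 kN × (580 − 42.96) mm = 437.72 kN·m.

M_n ≈ 438 kN·m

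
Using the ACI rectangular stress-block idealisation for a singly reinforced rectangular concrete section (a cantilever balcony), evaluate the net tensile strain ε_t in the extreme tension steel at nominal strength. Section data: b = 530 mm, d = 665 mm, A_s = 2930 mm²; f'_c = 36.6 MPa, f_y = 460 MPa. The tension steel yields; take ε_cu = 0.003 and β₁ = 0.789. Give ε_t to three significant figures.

ε_t ≈ 0.0163

a = A_s f_y/(0.85 f'_c b) = 81.74 mm.
β₁ = 0.789, so c = a/β₁ = 81.74/0.789 = 103.60 mm.
From the linear strain diagram with ε_cu = 0.003: ε_t = 0.003 (d − c)/c = 0.003 × (665 − 103.60)/103.60 = 0.0163.
Since ε_t ≥ 0.005, the section is tension-controlled.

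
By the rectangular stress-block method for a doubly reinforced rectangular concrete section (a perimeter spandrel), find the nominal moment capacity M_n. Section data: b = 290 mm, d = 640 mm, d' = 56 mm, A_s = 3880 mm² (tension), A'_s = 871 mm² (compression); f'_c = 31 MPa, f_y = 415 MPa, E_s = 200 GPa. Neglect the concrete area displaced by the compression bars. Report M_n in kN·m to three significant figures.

Assume both tension and compression steel yield.
Net tension couple steel: A_s − A'_s = 3009 mm².
a = (A_s − A'_s) f_y / (0.85 f'_c b) = 1248735/(0.85 × 31 × 290) = 163.41 mm.
c = a/β₁ = 163.41/0.829 = 197.12 mm; ε'_s = 0.003(c − d')/c = 0.0021 ≥ f_y/E_s = 0.0021, so compression steel does yield.
M_n = (A_s − A'_s) f_y (d − a/2) + A'_s f_y (d − d') = [1248735 × (640 − 81.705) + 361465 × (640 − 56)] × 10⁻⁶ = 697.16 + 211.10 = 908.26 kN·m.

M_n ≈ 908 kN·m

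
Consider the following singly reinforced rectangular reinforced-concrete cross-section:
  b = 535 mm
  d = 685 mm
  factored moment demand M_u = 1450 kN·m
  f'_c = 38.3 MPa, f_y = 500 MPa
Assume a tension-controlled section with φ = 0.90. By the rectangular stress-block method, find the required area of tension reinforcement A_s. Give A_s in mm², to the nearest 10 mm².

M_n = M_u/φ = 1450/0.90 = 1611.11 kN·m.
With M_n = 0.85 f'_c a b (d − a/2), solve the quadratic for a:
a = d − √(d² − 2M_n/(0.85 f'_c b)) = 685 − √(685² − 2 × 1611.11×10⁶/(0.85 × 38.3 × 535)) = 151.88 mm.
A_s = 0.85 f'_c a b / f_y = 0.85 × 38.3 × 151.88 × 535 / 500 = 5290.6 mm².

A_s ≈ 5290 mm²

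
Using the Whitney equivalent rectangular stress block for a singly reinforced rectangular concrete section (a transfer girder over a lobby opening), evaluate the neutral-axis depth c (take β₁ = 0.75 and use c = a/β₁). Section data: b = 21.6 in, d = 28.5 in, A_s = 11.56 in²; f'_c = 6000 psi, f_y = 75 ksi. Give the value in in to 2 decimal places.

c ≈ 10.49 in

T = A_s f_y = 11.56 × 75 = 867 kips.
a = T/(0.85 f'_c b) = 867/(0.85 × 6 × 21.6) = 7.8704 in.
With β₁ = 0.75, c = a/β₁ = 7.8704/0.75 = 10.49 in.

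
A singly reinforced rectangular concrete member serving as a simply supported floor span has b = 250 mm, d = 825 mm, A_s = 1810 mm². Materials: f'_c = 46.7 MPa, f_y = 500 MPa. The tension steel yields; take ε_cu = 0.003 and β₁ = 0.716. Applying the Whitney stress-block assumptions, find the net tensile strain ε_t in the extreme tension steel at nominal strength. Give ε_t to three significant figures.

ε_t ≈ 0.0164

a = A_s f_y/(0.85 f'_c b) = 91.20 mm.
β₁ = 0.716, so c = a/β₁ = 91.20/0.716 = 127.37 mm.
From the linear strain diagram with ε_cu = 0.003: ε_t = 0.003 (d − c)/c = 0.003 × (825 − 127.37)/127.37 = 0.0164.
Since ε_t ≥ 0.005, the section is tension-controlled.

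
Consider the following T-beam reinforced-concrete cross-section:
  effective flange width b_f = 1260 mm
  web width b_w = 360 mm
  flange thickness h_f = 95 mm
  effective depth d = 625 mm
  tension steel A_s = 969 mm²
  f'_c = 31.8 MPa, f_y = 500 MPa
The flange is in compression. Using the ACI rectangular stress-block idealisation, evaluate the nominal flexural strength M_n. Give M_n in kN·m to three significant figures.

Tension: T = A_s f_y = 969 × 500 = 484500 N.
Try a within the flange: a = T/(0.85 f'_c b_f) = 484500/(0.85 × 31.8 × 1260) = 14.23 mm.
Since a = 14.23 ≤ h_f = 95 mm, the stress block lies entirely in the flange; analyse as a rectangular beam of width b_f.
M_n = T(d − a/2) = 484500 × (625 − 7.115) = 299.37 × 10⁶ N·mm.
M_n = 299.37 kN·m.

M_n ≈ 299 kN·m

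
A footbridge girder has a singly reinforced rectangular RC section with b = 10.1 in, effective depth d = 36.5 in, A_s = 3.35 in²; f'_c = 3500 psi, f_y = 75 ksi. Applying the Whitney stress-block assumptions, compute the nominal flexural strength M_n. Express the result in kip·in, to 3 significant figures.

M_n ≈ 8120 kip·in

T = A_s f_y = 3.35 × 75 = 251.25 kips.
a = T/(0.85 f'_c b) = 251.25/(0.85 × 3.5 × 10.1) = 8.362 in.
M_n = T(d − a/2) = 251.25 × (36.5 − 4.181) = 8120.1 kip·in.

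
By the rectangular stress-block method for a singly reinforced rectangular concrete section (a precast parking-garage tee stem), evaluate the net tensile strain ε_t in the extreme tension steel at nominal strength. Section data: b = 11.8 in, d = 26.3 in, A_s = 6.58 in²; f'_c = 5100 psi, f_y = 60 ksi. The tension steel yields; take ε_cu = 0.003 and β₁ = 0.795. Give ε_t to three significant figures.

ε_t ≈ 0.00513

a = A_s f_y/(0.85 f'_c b) = 7.718 in.
β₁ = 0.795, so c = a/β₁ = 7.718/0.795 = 9.708 in.
From the linear strain diagram with ε_cu = 0.003: ε_t = 0.003 (d − c)/c = 0.003 × (26.3 − 9.708)/9.708 = 0.00513.
Since ε_t ≥ 0.005, the section is tension-controlled.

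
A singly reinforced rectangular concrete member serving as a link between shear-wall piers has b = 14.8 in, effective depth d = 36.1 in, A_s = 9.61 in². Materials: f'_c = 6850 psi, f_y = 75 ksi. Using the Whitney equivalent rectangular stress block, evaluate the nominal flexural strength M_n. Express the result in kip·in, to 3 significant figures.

M_n ≈ 23000 kip·in

T = A_s f_y = 9.61 × 75 = 720.75 kips.
a = T/(0.85 f'_c b) = 720.75/(0.85 × 6.85 × 14.8) = 8.364 in.
M_n = T(d − a/2) = 720.75 × (36.1 − 4.182) = 23004.9 kip·in.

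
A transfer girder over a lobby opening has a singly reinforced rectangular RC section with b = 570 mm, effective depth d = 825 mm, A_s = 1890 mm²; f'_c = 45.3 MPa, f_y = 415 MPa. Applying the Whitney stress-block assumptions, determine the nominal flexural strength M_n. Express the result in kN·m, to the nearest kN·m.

T = A_s f_y = 1890 × 415 = 784350 N = 784.35 kN.
From C = T: a = T/(0.85 f'_c b) = 784350/(0.85 × 45.3 × 570) = 35.74 mm.
M_n = T(d − a/2) = 784.35 kN × (825 − 17.87) mm = 633.07 kN·m.

M_n ≈ 633 kN·m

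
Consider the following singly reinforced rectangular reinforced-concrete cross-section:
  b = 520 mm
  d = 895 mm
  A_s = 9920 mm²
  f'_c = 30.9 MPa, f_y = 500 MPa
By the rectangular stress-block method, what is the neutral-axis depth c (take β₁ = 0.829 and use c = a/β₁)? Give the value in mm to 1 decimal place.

T = A_s f_y = 9920 × 500 = 4960000 N = 4960 kN.
Setting C = 0.85 f'_c a b equal to T: a = 4960000/(0.85 × 30.9 × 520) = 363.162 mm.
With β₁ = 0.829, c = a/β₁ = 363.162/0.829 = 438.1 mm.

c ≈ 438.1 mm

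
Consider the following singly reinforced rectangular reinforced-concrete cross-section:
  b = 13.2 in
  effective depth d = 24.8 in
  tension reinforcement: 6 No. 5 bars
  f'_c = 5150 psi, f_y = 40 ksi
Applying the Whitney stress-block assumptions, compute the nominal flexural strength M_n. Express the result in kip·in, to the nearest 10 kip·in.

M_n ≈ 1800 kip·in

A_s = 6 × 0.31 = 1.86 in².
T = A_s f_y = 1.86 × 40 = 74.4 kips.
a = T/(0.85 f'_c b) = 74.4/(0.85 × 5.15 × 13.2) = 1.288 in.
M_n = T(d − a/2) = 74.4 × (24.8 − 0.644) = 1797.2 kip·in.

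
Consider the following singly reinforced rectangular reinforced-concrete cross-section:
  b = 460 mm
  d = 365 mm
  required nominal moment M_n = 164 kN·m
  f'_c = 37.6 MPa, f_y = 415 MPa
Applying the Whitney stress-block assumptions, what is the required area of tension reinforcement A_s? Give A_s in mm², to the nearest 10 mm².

A_s ≈ 1130 mm²

With M_n = 0.85 f'_c a b (d − a/2), solve the quadratic for a:
a = d − √(d² − 2M_n/(0.85 f'_c b)) = 365 − √(365² − 2 × 164×10⁶/(0.85 × 37.6 × 460)) = 31.96 mm.
A_s = 0.85 f'_c a b / f_y = 0.85 × 37.6 × 31.96 × 460 / 415 = 1132.2 mm².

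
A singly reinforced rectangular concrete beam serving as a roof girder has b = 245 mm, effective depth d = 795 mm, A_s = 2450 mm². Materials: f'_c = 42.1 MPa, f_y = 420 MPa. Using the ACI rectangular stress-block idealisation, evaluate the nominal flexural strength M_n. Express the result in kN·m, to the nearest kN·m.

T = A_s f_y = 2450 × 420 = 1029000 N = 1029 kN.
From C = T: a = T/(0.85 f'_c b) = 1029000/(0.85 × 42.1 × 245) = 117.37 mm.
M_n = T(d − a/2) = 1029 kN × (795 − 58.685) mm = 757.67 kN·m.

M_n ≈ 758 kN·m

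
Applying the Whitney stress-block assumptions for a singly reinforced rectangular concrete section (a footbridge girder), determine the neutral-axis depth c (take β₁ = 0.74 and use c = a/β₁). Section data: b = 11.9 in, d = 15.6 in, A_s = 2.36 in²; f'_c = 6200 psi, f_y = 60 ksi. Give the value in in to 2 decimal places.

T = A_s f_y = 2.36 × 60 = 141.6 kips.
a = T/(0.85 f'_c b) = 141.6/(0.85 × 6.2 × 11.9) = 2.2579 in.
With β₁ = 0.74, c = a/β₁ = 2.2579/0.74 = 3.05 in.

c ≈ 3.05 in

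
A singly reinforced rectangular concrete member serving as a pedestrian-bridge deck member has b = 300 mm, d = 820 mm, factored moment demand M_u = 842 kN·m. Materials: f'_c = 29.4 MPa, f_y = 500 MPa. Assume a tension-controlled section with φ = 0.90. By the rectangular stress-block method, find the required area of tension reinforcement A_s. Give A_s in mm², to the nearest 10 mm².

M_n = M_u/φ = 842/0.90 = 935.556 kN·m.
With M_n = 0.85 f'_c a b (d − a/2), solve the quadratic for a:
a = d − √(d² − 2M_n/(0.85 f'_c b)) = 820 − √(820² − 2 × 935.556×10⁶/(0.85 × 29.4 × 300)) = 169.75 mm.
A_s = 0.85 f'_c a b / f_y = 0.85 × 29.4 × 169.75 × 300 / 500 = 2545.2 mm².

A_s ≈ 2550 mm²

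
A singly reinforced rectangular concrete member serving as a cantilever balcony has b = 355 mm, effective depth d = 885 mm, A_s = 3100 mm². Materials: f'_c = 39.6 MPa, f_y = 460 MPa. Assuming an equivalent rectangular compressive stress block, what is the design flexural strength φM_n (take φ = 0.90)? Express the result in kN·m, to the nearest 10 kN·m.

φM_n ≈ 1060 kN·m

T = A_s f_y = 3100 × 460 = 1426000 N = 1426 kN.
From C = T: a = T/(0.85 f'_c b) = 1426000/(0.85 × 39.6 × 355) = 119.34 mm.
M_n = T(d − a/2) = 1426 kN × (885 − 59.67) mm = 1176.92 kN·m.
φM_n = 0.90 × 1176.92 = 1059.23 kN·m.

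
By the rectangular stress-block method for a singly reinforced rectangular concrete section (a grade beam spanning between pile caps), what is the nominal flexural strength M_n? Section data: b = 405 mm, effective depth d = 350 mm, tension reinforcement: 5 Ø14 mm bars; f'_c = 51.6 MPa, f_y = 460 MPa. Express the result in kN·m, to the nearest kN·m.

A_s = 5 × 154 = 770 mm².
T = A_s f_y = 770 × 460 = 354200 N = 354.2 kN.
From C = T: a = T/(0.85 f'_c b) = 354200/(0.85 × 51.6 × 405) = 19.94 mm.
M_n = T(d − a/2) = 354.2 kN × (350 − 9.97) mm = 120.44 kN·m.

M_n ≈ 120 kN·m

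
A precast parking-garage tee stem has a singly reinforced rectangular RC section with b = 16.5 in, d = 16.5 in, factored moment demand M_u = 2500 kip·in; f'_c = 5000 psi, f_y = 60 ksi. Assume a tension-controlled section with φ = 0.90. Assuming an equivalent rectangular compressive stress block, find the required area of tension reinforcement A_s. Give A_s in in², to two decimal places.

A_s ≈ 3.05 in²

M_n = M_u/φ = 2500/0.90 = 2777.78 kip·in.
From M_n = 0.85 f'_c a b (d − a/2):
a = d − √(d² − 2M_n/(0.85 f'_c b)) = 16.5 − √(16.5² − 2 × 2777.78/(0.85 × 5 × 16.5)) = 2.607 in.
A_s = 0.85 f'_c a b / f_y = 0.85 × 5 × 2.607 × 16.5 / 60 = 3.047 in².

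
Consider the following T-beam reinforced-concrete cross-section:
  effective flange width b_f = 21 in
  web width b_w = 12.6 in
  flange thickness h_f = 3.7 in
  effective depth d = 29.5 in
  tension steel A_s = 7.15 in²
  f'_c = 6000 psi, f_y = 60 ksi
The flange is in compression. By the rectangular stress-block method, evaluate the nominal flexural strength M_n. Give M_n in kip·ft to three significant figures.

M_n ≈ 983 kip·ft

Tension: T = A_s f_y = 7.15 × 60 = 429 kips.
Try a within the flange: a = T/(0.85 f'_c b_f) = 429/(0.85 × 6 × 21) = 4.006 in.
a = 4.006 > h_f = 3.7 in: the block extends into the web. Split into flange-overhang and web parts.
C_f = 0.85 f'_c (b_f − b_w) h_f = 0.85 × 6 × (21 − 12.6) × 3.7 = 158.5 kips.
Remaining web compression depth: a_w = (T − C_f)/(0.85 f'_c b_w) = (429 − 158.5)/(0.85 × 6 × 12.6) = 4.209 in.
M_n = C_f(d − h_f/2) + (T − C_f)(d − a_w/2) = 158.5 × (29.5 − 1.85) + 270.5 × (29.5 − 2.1045) = 4382.5 + 7410.5 = 11793.0 kip·in.
M_n = 11793.0/12 = 982.75 kip·ft.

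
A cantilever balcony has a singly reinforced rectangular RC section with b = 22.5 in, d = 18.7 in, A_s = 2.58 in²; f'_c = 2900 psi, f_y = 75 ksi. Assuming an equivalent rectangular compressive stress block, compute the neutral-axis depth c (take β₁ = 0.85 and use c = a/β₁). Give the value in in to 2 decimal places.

T = A_s f_y = 2.58 × 75 = 193.5 kips.
a = T/(0.85 f'_c b) = 193.5/(0.85 × 2.9 × 22.5) = 3.4888 in.
With β₁ = 0.85, c = a/β₁ = 3.4888/0.85 = 4.10 in.

c ≈ 4.10 in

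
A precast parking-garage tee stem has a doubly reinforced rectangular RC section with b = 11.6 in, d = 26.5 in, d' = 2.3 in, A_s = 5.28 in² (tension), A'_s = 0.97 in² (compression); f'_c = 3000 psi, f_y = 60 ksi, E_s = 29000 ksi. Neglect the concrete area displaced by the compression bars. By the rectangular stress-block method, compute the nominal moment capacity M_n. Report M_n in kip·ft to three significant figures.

M_n ≈ 594 kip·ft

Assume both steels yield.
a = (A_s − A'_s) f_y/(0.85 f'_c b) = (5.28 − 0.97) × 60/(0.85 × 3 × 11.6) = 8.742 in.
c = a/β₁ = 8.742/0.85 = 10.285 in; ε'_s = 0.003(c − d')/c = 0.0023 ≥ ε_y = 0.0021, so the compression steel yields.
M_n = (A_s − A'_s) f_y (d − a/2) + A'_s f_y (d − d') = 258.6 × (26.5 − 4.371) + 58.2 × (26.5 − 2.3) = 5722.6 + 1408.4 = 7131.0 kip·in = 7131.0/12 = 594.25 kip·ft.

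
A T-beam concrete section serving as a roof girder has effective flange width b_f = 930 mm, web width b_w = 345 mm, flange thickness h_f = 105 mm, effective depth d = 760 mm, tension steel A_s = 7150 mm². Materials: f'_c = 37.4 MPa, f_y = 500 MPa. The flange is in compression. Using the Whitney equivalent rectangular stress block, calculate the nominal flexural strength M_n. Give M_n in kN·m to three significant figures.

Tension: T = A_s f_y = 7150 × 500 = 3575000 N.
Try a within the flange: a = T/(0.85 f'_c b_f) = 3575000/(0.85 × 37.4 × 930) = 120.92 mm.
a = 120.92 > h_f = 105 mm: the block extends into the web. Split into flange-overhang and web parts.
C_f = 0.85 f'_c (b_f − b_w) h_f = 0.85 × 37.4 × (930 − 345) × 105 = 1952701 N.
Remaining web compression depth: a_w = (T − C_f)/(0.85 f'_c b_w) = (3575000 − 1952701)/(0.85 × 37.4 × 345) = 147.92 mm.
M_n = C_f(d − h_f/2) + (T − C_f)(d − a_w/2) = 1952701 × (760 − 52.5) + 1622299 × (760 − 73.96) = 1381.54 + 1112.96 = 2494.50 × 10⁶ N·mm.
M_n = 2494.50 kN·m.

M_n ≈ 2490 kN·m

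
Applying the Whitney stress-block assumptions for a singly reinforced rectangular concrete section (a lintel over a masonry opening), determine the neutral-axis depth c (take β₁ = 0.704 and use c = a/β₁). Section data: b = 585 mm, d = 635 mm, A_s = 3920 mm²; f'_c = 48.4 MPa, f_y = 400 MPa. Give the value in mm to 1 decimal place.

T = A_s f_y = 3920 × 400 = 1568000 N = 1568 kN.
Setting C = 0.85 f'_c a b equal to T: a = 1568000/(0.85 × 48.4 × 585) = 65.152 mm.
With β₁ = 0.704, c = a/β₁ = 65.152/0.704 = 92.5 mm.

c ≈ 92.5 mm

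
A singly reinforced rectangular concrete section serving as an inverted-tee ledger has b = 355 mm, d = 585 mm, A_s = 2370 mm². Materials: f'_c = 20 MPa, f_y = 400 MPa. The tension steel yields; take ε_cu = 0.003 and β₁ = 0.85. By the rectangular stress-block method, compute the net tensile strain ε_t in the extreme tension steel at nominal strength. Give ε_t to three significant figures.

a = A_s f_y/(0.85 f'_c b) = 157.08 mm.
β₁ = 0.85, so c = a/β₁ = 157.08/0.85 = 184.80 mm.
From the linear strain diagram with ε_cu = 0.003: ε_t = 0.003 (d − c)/c = 0.003 × (585 − 184.80)/184.80 = 0.00650.
Since ε_t ≥ 0.005, the section is tension-controlled.

ε_t ≈ 0.00650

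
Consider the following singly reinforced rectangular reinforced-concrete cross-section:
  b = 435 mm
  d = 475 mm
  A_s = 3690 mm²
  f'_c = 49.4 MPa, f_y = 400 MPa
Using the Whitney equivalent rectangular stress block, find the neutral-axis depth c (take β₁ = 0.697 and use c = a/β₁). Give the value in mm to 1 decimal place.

T = A_s f_y = 3690 × 400 = 1476000 N = 1476 kN.
Setting C = 0.85 f'_c a b equal to T: a = 1476000/(0.85 × 49.4 × 435) = 80.807 mm.
With β₁ = 0.697, c = a/β₁ = 80.807/0.697 = 115.9 mm.

c ≈ 115.9 mm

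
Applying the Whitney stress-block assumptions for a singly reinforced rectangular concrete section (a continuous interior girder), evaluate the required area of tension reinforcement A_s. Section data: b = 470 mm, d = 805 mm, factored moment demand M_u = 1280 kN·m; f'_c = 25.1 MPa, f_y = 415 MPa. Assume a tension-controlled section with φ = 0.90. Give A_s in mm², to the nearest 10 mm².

M_n = M_u/φ = 1280/0.90 = 1422.22 kN·m.
With M_n = 0.85 f'_c a b (d − a/2), solve the quadratic for a:
a = d − √(d² − 2M_n/(0.85 f'_c b)) = 805 − √(805² − 2 × 1422.22×10⁶/(0.85 × 25.1 × 470)) = 201.38 mm.
A_s = 0.85 f'_c a b / f_y = 0.85 × 25.1 × 201.38 × 470 / 415 = 4865.9 mm².

A_s ≈ 4870 mm²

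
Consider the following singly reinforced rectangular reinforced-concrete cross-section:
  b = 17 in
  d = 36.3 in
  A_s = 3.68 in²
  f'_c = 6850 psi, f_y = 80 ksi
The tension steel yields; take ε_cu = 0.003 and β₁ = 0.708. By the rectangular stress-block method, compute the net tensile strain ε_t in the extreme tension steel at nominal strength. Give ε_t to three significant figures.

ε_t ≈ 0.0229

a = A_s f_y/(0.85 f'_c b) = 2.974 in.
β₁ = 0.708, so c = a/β₁ = 2.974/0.708 = 4.201 in.
From the linear strain diagram with ε_cu = 0.003: ε_t = 0.003 (d − c)/c = 0.003 × (36.3 − 4.201)/4.201 = 0.0229.
Since ε_t ≥ 0.005, the section is tension-controlled.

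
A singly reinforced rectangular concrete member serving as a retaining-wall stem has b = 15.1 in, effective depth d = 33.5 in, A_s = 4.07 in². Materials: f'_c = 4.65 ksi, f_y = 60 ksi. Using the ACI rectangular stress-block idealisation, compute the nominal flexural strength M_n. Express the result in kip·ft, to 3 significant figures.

T = A_s f_y = 4.07 × 60 = 244.2 kips.
a = T/(0.85 f'_c b) = 244.2/(0.85 × 4.65 × 15.1) = 4.092 in.
M_n = T(d − a/2) = 244.2 × (33.5 − 2.046) = 7681.1 kip·in = 7681.1/12 = 640.09 kip·ft.

M_n ≈ 640 kip·ft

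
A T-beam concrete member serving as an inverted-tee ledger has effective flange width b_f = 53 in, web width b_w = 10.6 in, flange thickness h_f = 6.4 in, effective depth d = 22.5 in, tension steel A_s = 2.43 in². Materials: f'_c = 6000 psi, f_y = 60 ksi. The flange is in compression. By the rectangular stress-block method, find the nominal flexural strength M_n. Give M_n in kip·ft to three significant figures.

Tension: T = A_s f_y = 2.43 × 60 = 145.8 kips.
Try a within the flange: a = T/(0.85 f'_c b_f) = 145.8/(0.85 × 6 × 53) = 0.539 in.
Since a = 0.539 ≤ h_f = 6.4 in, the stress block lies entirely in the flange; analyse as a rectangular beam of width b_f.
M_n = T(d − a/2) = 145.8 × (22.5 − 0.2695) = 3241.2 kip·in.
M_n = 3241.2/12 = 270.10 kip·ft.

M_n ≈ 270 kip·ft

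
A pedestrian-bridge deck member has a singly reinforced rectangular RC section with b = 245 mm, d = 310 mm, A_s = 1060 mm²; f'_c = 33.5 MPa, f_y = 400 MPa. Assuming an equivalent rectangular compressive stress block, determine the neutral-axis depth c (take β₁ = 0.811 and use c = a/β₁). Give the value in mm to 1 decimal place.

c ≈ 74.9 mm

T = A_s f_y = 1060 × 400 = 424000 N = 424 kN.
Setting C = 0.85 f'_c a b equal to T: a = 424000/(0.85 × 33.5 × 245) = 60.777 mm.
With β₁ = 0.811, c = a/β₁ = 60.777/0.811 = 74.9 mm.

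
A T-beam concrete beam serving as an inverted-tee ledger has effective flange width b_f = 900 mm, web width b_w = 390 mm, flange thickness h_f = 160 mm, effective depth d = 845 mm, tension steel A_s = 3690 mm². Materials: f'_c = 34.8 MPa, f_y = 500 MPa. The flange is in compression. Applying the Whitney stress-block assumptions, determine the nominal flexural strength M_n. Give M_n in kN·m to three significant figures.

Tension: T = A_s f_y = 3690 × 500 = 1845000 N.
Try a within the flange: a = T/(0.85 f'_c b_f) = 1845000/(0.85 × 34.8 × 900) = 69.30 mm.
Since a = 69.30 ≤ h_f = 160 mm, the stress block lies entirely in the flange; analyse as a rectangular beam of width b_f.
M_n = T(d − a/2) = 1845000 × (845 − 34.65) = 1495.10 × 10⁶ N·mm.
M_n = 1495.10 kN·m.

M_n ≈ 1500 kN·m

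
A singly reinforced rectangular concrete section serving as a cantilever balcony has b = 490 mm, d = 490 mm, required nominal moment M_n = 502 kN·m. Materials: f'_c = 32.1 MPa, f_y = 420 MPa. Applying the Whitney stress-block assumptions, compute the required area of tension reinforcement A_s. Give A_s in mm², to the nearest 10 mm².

With M_n = 0.85 f'_c a b (d − a/2), solve the quadratic for a:
a = d − √(d² − 2M_n/(0.85 f'_c b)) = 490 − √(490² − 2 × 502×10⁶/(0.85 × 32.1 × 490)) = 83.79 mm.
A_s = 0.85 f'_c a b / f_y = 0.85 × 32.1 × 83.79 × 490 / 420 = 2667.2 mm².

A_s ≈ 2670 mm²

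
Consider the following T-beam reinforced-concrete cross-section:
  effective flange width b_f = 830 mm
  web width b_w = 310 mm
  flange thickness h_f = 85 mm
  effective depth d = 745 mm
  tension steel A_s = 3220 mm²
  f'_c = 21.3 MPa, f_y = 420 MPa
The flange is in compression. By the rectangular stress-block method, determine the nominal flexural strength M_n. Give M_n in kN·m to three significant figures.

M_n ≈ 946 kN·m

Tension: T = A_s f_y = 3220 × 420 = 1352400 N.
Try a within the flange: a = T/(0.85 f'_c b_f) = 1352400/(0.85 × 21.3 × 830) = 90.00 mm.
a = 90.00 > h_f = 85 mm: the block extends into the web. Split into flange-overhang and web parts.
C_f = 0.85 f'_c (b_f − b_w) h_f = 0.85 × 21.3 × (830 − 310) × 85 = 800241 N.
Remaining web compression depth: a_w = (T − C_f)/(0.85 f'_c b_w) = (1352400 − 800241)/(0.85 × 21.3 × 310) = 98.38 mm.
M_n = C_f(d − h_f/2) + (T − C_f)(d − a_w/2) = 800241 × (745 − 42.5) + 552159 × (745 − 49.19) = 562.17 + 384.20 = 946.37 × 10⁶ N·mm.
M_n = 946.37 kN·m.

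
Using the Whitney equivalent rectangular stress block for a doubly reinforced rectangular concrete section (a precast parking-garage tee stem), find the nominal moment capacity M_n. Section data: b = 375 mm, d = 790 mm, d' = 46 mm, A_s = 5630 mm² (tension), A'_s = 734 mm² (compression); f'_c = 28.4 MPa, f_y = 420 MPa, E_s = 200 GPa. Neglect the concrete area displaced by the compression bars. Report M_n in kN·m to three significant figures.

Assume both tension and compression steel yield.
Net tension couple steel: A_s − A'_s = 4896 mm².
a = (A_s − A'_s) f_y / (0.85 f'_c b) = 2056320/(0.85 × 28.4 × 375) = 227.15 mm.
c = a/β₁ = 227.15/0.847 = 268.18 mm; ε'_s = 0.003(c − d')/c = 0.0025 ≥ f_y/E_s = 0.0021, so compression steel does yield.
M_n = (A_s − A'_s) f_y (d − a/2) + A'_s f_y (d − d') = [2056320 × (790 − 113.575) + 308280 × (790 − 46)] × 10⁻⁶ = 1390.95 + 229.36 = 1620.31 kN·m.

M_n ≈ 1620 kN·m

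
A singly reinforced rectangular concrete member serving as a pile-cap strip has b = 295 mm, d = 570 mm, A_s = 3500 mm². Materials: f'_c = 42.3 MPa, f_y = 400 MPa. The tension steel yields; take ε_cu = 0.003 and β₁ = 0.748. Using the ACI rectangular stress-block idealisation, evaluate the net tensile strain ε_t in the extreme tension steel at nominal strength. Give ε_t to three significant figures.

a = A_s f_y/(0.85 f'_c b) = 131.99 mm.
β₁ = 0.748, so c = a/β₁ = 131.99/0.748 = 176.46 mm.
From the linear strain diagram with ε_cu = 0.003: ε_t = 0.003 (d − c)/c = 0.003 × (570 − 176.46)/176.46 = 0.00669.
Since ε_t ≥ 0.005, the section is tension-controlled.

ε_t ≈ 0.00669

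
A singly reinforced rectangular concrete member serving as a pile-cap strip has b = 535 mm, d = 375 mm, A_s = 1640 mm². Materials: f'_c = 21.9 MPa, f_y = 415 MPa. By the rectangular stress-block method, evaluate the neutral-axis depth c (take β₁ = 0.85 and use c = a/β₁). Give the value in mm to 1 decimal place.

c ≈ 80.4 mm

T = A_s f_y = 1640 × 415 = 680600 N = 680.6 kN.
Setting C = 0.85 f'_c a b equal to T: a = 680600/(0.85 × 21.9 × 535) = 68.340 mm.
With β₁ = 0.85, c = a/β₁ = 68.340/0.85 = 80.4 mm.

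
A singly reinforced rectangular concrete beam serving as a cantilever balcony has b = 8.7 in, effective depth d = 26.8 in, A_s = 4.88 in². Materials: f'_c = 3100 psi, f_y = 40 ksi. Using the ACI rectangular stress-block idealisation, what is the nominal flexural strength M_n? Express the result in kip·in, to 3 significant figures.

T = A_s f_y = 4.88 × 40 = 195.2 kips.
a = T/(0.85 f'_c b) = 195.2/(0.85 × 3.1 × 8.7) = 8.515 in.
M_n = T(d − a/2) = 195.2 × (26.8 − 4.2575) = 4400.3 kip·in.

M_n ≈ 4400 kip·in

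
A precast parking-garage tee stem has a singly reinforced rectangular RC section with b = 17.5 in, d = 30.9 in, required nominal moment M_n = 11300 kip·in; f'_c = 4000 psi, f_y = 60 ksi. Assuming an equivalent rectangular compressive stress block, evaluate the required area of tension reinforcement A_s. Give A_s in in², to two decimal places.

A_s ≈ 6.86 in²

From M_n = 0.85 f'_c a b (d − a/2):
a = d − √(d² − 2M_n/(0.85 f'_c b)) = 30.9 − √(30.9² − 2 × 11300/(0.85 × 4 × 17.5)) = 6.921 in.
A_s = 0.85 f'_c a b / f_y = 0.85 × 4 × 6.921 × 17.5 / 60 = 6.863 in².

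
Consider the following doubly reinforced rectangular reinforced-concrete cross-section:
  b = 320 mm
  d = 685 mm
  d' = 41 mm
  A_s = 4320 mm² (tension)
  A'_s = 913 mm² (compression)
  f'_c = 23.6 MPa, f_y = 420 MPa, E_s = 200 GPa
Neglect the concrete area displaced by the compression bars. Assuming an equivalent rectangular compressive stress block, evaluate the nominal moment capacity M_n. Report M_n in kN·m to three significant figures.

M_n ≈ 1070 kN·m

Assume both tension and compression steel yield.
Net tension couple steel: A_s − A'_s = 3407 mm².
a = (A_s − A'_s) f_y / (0.85 f'_c b) = 1430940/(0.85 × 23.6 × 320) = 222.92 mm.
c = a/β₁ = 222.92/0.85 = 262.26 mm; ε'_s = 0.003(c − d')/c = 0.0025 ≥ f_y/E_s = 0.0021, so compression steel does yield.
M_n = (A_s − A'_s) f_y (d − a/2) + A'_s f_y (d − d') = [1430940 × (685 − 111.46) + 383460 × (685 − 41)] × 10⁻⁶ = 820.70 + 246.95 = 1067.65 kN·m.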